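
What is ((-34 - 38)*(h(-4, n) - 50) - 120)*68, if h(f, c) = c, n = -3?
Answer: 251328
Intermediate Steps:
((-34 - 38)*(h(-4, n) - 50) - 120)*68 = ((-34 - 38)*(-3 - 50) - 120)*68 = (-72*(-53) - 120)*68 = (3816 - 120)*68 = 3696*68 = 251328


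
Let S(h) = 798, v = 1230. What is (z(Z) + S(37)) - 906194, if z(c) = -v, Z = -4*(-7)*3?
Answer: -906626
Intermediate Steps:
Z = 84 (Z = 28*3 = 84)
z(c) = -1230 (z(c) = -1*1230 = -1230)
(z(Z) + S(37)) - 906194 = (-1230 + 798) - 906194 = -432 - 906194 = -906626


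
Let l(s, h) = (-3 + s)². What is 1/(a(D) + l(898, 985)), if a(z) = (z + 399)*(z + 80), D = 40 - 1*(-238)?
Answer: 1/1043391 ≈ 9.5841e-7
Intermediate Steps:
D = 278 (D = 40 + 238 = 278)
a(z) = (80 + z)*(399 + z) (a(z) = (399 + z)*(80 + z) = (80 + z)*(399 + z))
1/(a(D) + l(898, 985)) = 1/((31920 + 278² + 479*278) + (-3 + 898)²) = 1/((31920 + 77284 + 133162) + 895²) = 1/(242366 + 801025) = 1/1043391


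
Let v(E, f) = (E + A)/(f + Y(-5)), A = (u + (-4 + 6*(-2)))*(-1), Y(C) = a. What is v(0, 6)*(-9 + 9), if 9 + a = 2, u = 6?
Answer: 0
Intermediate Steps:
a = -7 (a = -9 + 2 = -7)
Y(C) = -7
A = 10 (A = (6 + (-4 + 6*(-2)))*(-1) = (6 + (-4 - 12))*(-1) = (6 - 16)*(-1) = -10*(-1) = 10)
v(E, f) = (10 + E)/(-7 + f) (v(E, f) = (E + 10)/(f - 7) = (10 + E)/(-7 + f))
v(0, 6)*(-9 + 9) = ((10 + 0)/(-7 + 6))*(-9 + 9) = (10/(-1))*0 = -1*10*0 = -10*0 = 0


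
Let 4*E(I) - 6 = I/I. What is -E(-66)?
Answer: -7/4 ≈ -1.7500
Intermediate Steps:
E(I) = 7/4 (E(I) = 3/2 + (I/I)/4 = 3/2 + (¼)*1 = 3/2 + ¼ = 7/4)
-E(-66) = -1*7/4 = -7/4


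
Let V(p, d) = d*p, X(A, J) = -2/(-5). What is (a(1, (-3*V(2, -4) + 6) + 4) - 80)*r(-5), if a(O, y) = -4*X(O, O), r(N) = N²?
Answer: -2040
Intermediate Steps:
X(A, J) = ⅖ (X(A, J) = -2*(-⅕) = ⅖)
a(O, y) = -8/5 (a(O, y) = -4*⅖ = -8/5)
(a(1, (-3*V(2, -4) + 6) + 4) - 80)*r(-5) = (-8/5 - 80)*(-5)² = -408/5*25 = -2040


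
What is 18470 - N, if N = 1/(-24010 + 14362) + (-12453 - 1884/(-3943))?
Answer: 1176356572183/38042064 ≈ 30923.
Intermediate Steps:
N = -473719650103/38042064 (N = 1/(-9648) + (-12453 - 1884*(-1/3943)) = -1/9648 + (-12453 + 1884/3943) = -1/9648 - 49100295/3943 = -473719650103/38042064 ≈ -12453.)
18470 - N = 18470 - 1*(-473719650103/38042064) = 18470 + 473719650103/38042064 = 1176356572183/38042064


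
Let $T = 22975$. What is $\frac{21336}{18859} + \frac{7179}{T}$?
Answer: $\frac{625583361}{433285525} \approx 1.4438$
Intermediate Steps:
$\frac{21336}{18859} + \frac{7179}{T} = \frac{21336}{18859} + \frac{7179}{22975} = \frac{625583361}{433285525}$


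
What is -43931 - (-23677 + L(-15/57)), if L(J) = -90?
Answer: -20164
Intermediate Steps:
-43931 - (-23677 + L(-15/57)) = -43931 - (-23677 - 90) = -43931 - 1*(-23767) = -43931 + 23767 = -20164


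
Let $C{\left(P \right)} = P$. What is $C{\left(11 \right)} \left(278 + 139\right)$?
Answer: $4587$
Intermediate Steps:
$C{\left(11 \right)} \left(278 + 139\right) = 11 \left(278 + 139\right) = 11 \cdot 417 = 4587$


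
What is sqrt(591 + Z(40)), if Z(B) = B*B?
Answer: sqrt(2191) ≈ 46.808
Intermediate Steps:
Z(B) = B**2
sqrt(591 + Z(40)) = sqrt(591 + 40**2) = sqrt(591 + 1600) = sqrt(2191)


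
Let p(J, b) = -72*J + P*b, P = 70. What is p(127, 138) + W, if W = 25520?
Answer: 26036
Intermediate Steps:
p(J, b) = -72*J + 70*b
p(127, 138) + W = (-72*127 + 70*138) + 25520 = (-9144 + 9660) + 25520 = 516 + 25520 = 26036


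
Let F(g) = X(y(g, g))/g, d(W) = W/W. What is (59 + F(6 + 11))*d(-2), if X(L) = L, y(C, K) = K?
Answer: 60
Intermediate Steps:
d(W) = 1
F(g) = 1 (F(g) = g/g = 1)
(59 + F(6 + 11))*d(-2) = (59 + 1)*1 = 60*1 = 60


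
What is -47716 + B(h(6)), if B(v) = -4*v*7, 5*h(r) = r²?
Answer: -239588/5 ≈ -47918.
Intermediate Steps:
h(r) = r²/5
B(v) = -28*v
-47716 + B(h(6)) = -47716 - 28*6²/5 = -47716 - 28*36/5 = -47716 - 1008/5 = -239588/5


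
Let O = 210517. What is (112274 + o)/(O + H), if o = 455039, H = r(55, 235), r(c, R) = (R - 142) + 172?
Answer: 567313/210782 ≈ 2.6915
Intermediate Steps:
r(c, R) = 30 + R (r(c, R) = (-142 + R) + 172 = 30 + R)
H = 265 (H = 30 + 235 = 265)
(112274 + o)/(O + H) = (112274 + 455039)/(210517 + 265) = 567313/210782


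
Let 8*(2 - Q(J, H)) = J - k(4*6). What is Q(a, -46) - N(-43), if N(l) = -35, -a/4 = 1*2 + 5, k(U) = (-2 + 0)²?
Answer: 41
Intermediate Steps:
k(U) = 4 (k(U) = (-2)² = 4)
a = -28 (a = -4*(1*2 + 5) = -4*(2 + 5) = -4*7 = -28)
Q(J, H) = 5/2 - J/8 (Q(J, H) = 2 - (J - 1*4)/8 = 2 - (J - 4)/8 = 2 - (-4 + J)/8 = 2 + (½ - J/8) = 5/2 - J/8)
Q(a, -46) - N(-43) = (5/2 - ⅛*(-28)) - 1*(-35) = (5/2 + 7/2) + 35 = 6 + 35 = 41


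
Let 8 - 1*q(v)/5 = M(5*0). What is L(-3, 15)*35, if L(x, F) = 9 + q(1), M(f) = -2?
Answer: 2065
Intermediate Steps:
q(v) = 50 (q(v) = 40 - 5*(-2) = 40 + 10 = 50)
L(x, F) = 59 (L(x, F) = 9 + 50 = 59)
L(-3, 15)*35 = 59*35 = 2065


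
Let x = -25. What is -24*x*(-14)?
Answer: -8400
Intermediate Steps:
-24*x*(-14) = -24*(-25)*(-14) = 600*(-14) = -8400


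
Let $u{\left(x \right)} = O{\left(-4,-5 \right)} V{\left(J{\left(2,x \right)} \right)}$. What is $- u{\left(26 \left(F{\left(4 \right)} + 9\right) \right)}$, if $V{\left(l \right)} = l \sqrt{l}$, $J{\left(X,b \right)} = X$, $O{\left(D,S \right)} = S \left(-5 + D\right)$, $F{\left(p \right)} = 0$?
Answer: $- 90 \sqrt{2} \approx -127.28$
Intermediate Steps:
$V{\left(l \right)} = l^{\frac{3}{2}}$
$u{\left(x \right)} = 90 \sqrt{2}$ ($u{\left(x \right)} = - 5 \left(-5 - 4\right) 2^{\frac{3}{2}} = \left(-5\right) \left(-9\right) 2 \sqrt{2} = 45 \cdot 2 \sqrt{2} = 90 \sqrt{2}$)
$- u{\left(26 \left(F{\left(4 \right)} + 9\right) \right)} = - 90 \sqrt{2}$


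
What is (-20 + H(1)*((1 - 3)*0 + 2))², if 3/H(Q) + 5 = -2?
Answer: 21316/49 ≈ 435.02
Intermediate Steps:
H(Q) = -3/7 (H(Q) = 3/(-5 - 2) = 3/(-7) = 3*(-⅐) = -3/7)
(-20 + H(1)*((1 - 3)*0 + 2))² = (-20 - 3*((1 - 3)*0 + 2)/7)² = (-20 - 3*(-2*0 + 2)/7)² = (-20 - 3*(0 + 2)/7)² = (-20 - 3/7*2)² = (-20 - 6/7)² = (-146/7)² = 21316/49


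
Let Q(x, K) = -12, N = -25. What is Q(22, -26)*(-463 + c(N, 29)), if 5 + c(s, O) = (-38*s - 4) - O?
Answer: -5388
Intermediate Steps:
c(s, O) = -9 - O - 38*s (c(s, O) = -5 + ((-38*s - 4) - O) = -5 + ((-4 - 38*s) - O) = -5 + (-4 - O - 38*s) = -9 - O - 38*s)
Q(22, -26)*(-463 + c(N, 29)) = -12*(-463 + (-9 - 1*29 - 38*(-25))) = -12*(-463 + (-9 - 29 + 950)) = -12*(-463 + 912) = -12*449 = -5388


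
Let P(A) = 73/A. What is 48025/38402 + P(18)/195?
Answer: 3295598/2592135 ≈ 1.2714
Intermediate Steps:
48025/38402 + P(18)/195 = 48025/38402 + (73/18)/195 = 48025*(1/38402) + (73*(1/18))*(1/195) = 48025/38402 + (73/18)*(1/195) = 48025/38402 + 73/3510 = 3295598/2592135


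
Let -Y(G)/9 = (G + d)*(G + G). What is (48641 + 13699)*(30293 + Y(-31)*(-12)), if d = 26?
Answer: 3975608820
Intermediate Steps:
Y(G) = -18*G*(26 + G) (Y(G) = -9*(G + 26)*(G + G) = -9*(26 + G)*2*G = -18*G*(26 + G))
(48641 + 13699)*(30293 + Y(-31)*(-12)) = (48641 + 13699)*(30293 - 18*(-31)*(26 - 31)*(-12)) = 62340*(30293 - 18*(-31)*(-5)*(-12)) = 62340*(30293 - 2790*(-12)) = 62340*(30293 + 33480) = 62340*63773 = 3975608820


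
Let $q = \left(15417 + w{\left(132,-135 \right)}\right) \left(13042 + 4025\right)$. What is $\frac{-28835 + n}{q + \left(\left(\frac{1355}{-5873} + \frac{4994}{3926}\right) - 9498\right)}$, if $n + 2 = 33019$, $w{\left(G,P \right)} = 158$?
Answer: $\frac{16071006406}{1021477425256963} \approx 1.5733 \cdot 10^{-5}$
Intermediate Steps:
$n = 33017$ ($n = -2 + 33019 = 33017$)
$q = 265818525$ ($q = \left(15417 + 158\right) \left(13042 + 4025\right) = 15575 \cdot 17067 = 265818525$)
$\frac{-28835 + n}{q + \left(\left(\frac{1355}{-5873} + \frac{4994}{3926}\right) - 9498\right)} = \frac{-28835 + 33017}{265818525 + \left(\left(\frac{1355}{-5873} + \frac{4994}{3926}\right) - 9498\right)} = \frac{4182}{265818525 + \left(\left(1355 \left(- \frac{1}{5873}\right) + 4994 \cdot \frac{1}{3926}\right) - 9498\right)} = \frac{4182}{265818525 + \left(\left(- \frac{1355}{5873} + \frac{2497}{1963}\right) - 9498\right)} = \frac{4182}{265818525 + \left(\frac{12005016}{11528699} - 9498\right)} = \frac{4182}{265818525 - \frac{109487578086}{11528699}} = \frac{4182}{\frac{3064432275770889}{11528699}} = 4182 \cdot \frac{11528699}{3064432275770889} = \frac{16071006406}{1021477425256963}$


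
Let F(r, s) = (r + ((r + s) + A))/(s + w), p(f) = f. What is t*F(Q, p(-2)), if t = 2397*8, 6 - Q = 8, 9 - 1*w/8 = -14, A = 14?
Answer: 76704/91 ≈ 842.90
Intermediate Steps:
w = 184 (w = 72 - 8*(-14) = 72 + 112 = 184)
Q = -2 (Q = 6 - 1*8 = 6 - 8 = -2)
F(r, s) = (14 + s + 2*r)/(184 + s) (F(r, s) = (r + ((r + s) + 14))/(s + 184) = (r + (14 + r + s))/(184 + s) = (14 + s + 2*r)/(184 + s))
t = 19176
t*F(Q, p(-2)) = 19176*((14 - 2 + 2*(-2))/(184 - 2)) = 19176*((14 - 2 - 4)/182) = 19176*((1/182)*8) = 19176*(4/91) = 76704/91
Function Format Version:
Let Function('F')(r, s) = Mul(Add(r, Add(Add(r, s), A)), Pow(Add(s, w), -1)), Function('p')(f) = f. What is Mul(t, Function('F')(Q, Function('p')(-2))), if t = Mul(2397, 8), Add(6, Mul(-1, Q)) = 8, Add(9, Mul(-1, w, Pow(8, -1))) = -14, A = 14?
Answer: Rational(76704, 91) ≈ 842.90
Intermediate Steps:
w = 184 (w = Add(72, Mul(-8, -14)) = Add(72, 112) = 184)
Q = -2 (Q = Add(6, Mul(-1, 8)) = Add(6, -8) = -2)
Function('F')(r, s) = Mul(Pow(Add(184, s), -1), Add(14, s, Mul(2, r))) (Function('F')(r, s) = Mul(Add(r, Add(Add(r, s), 14)), Pow(Add(s, 184), -1)) = Mul(Add(r, Add(14, r, s)), Pow(Add(184, s), -1)) = Mul(Add(14, s, Mul(2, r)), Pow(Add(184, s), -1)) = Mul(Pow(Add(184, s), -1), Add(14, s, Mul(2, r))))
t = 19176
Mul(t, Function('F')(Q, Function('p')(-2))) = Mul(19176, Mul(Pow(Add(184, -2), -1), Add(14, -2, Mul(2, -2)))) = Mul(19176, Mul(Pow(182, -1), Add(14, -2, -4))) = Mul(19176, Mul(Rational(1, 182), 8)) = Mul(19176, Rational(4, 91)) = Rational(76704, 91)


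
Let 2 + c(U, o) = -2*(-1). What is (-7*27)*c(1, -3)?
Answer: 0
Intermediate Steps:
c(U, o) = 0 (c(U, o) = -2 - 2*(-1) = -2 + 2 = 0)
(-7*27)*c(1, -3) = -7*27*0 = -189*0 = 0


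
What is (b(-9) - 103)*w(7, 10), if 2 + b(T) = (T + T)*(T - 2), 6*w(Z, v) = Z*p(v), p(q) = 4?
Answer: 434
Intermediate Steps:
w(Z, v) = 2*Z/3 (w(Z, v) = (Z*4)/6 = (4*Z)/6 = 2*Z/3)
b(T) = -2 + 2*T*(-2 + T) (b(T) = -2 + (T + T)*(T - 2) = -2 + (2*T)*(-2 + T) = -2 + 2*T*(-2 + T))
(b(-9) - 103)*w(7, 10) = ((-2 - 4*(-9) + 2*(-9)**2) - 103)*((2/3)*7) = ((-2 + 36 + 2*81) - 103)*(14/3) = ((-2 + 36 + 162) - 103)*(14/3) = (196 - 103)*(14/3) = 93*(14/3) = 434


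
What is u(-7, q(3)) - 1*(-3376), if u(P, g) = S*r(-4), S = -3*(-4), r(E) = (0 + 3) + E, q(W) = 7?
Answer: 3364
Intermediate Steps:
r(E) = 3 + E
S = 12
u(P, g) = -12 (u(P, g) = 12*(3 - 4) = 12*(-1) = -12)
u(-7, q(3)) - 1*(-3376) = -12 - 1*(-3376) = -12 + 3376 = 3364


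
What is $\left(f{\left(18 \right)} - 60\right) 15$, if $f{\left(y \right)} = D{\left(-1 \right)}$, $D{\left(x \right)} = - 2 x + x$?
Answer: $-885$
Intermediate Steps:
$D{\left(x \right)} = - x$
$f{\left(y \right)} = 1$ ($f{\left(y \right)} = \left(-1\right) \left(-1\right) = 1$)
$\left(f{\left(18 \right)} - 60\right) 15 = \left(1 - 60\right) 15 = \left(-59\right) 15 = -885$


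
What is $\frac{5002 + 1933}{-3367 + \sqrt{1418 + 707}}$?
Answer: $- \frac{16835}{8172} - \frac{25 \sqrt{85}}{8172} \approx -2.0883$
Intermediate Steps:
$\frac{5002 + 1933}{-3367 + \sqrt{1418 + 707}} = \frac{6935}{-3367 + \sqrt{2125}} = \frac{6935}{-3367 + 5 \sqrt{85}}$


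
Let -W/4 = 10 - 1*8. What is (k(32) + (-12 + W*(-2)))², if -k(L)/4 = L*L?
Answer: 16744464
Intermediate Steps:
k(L) = -4*L² (k(L) = -4*L*L = -4*L²)
W = -8 (W = -4*(10 - 1*8) = -4*(10 - 8) = -4*2 = -8)
(k(32) + (-12 + W*(-2)))² = (-4*32² + (-12 - 8*(-2)))² = (-4*1024 + (-12 + 16))² = (-4096 + 4)² = (-4092)² = 16744464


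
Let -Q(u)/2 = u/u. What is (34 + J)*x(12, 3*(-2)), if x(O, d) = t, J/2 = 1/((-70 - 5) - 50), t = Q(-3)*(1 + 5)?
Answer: -50976/125 ≈ -407.81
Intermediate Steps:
Q(u) = -2 (Q(u) = -2*u/u = -2*1 = -2)
t = -12 (t = -2*(1 + 5) = -2*6 = -12)
J = -2/125 (J = 2/((-70 - 5) - 50) = 2/(-75 - 50) = 2/(-125) = 2*(-1/125) = -2/125 ≈ -0.016000)
x(O, d) = -12
(34 + J)*x(12, 3*(-2)) = (34 - 2/125)*(-12) = (4248/125)*(-12) = -50976/125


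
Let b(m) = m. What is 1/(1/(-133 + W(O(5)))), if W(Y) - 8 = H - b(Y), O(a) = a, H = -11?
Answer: -141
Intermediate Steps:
W(Y) = -3 - Y (W(Y) = 8 + (-11 - Y) = -3 - Y)
1/(1/(-133 + W(O(5)))) = 1/(1/(-133 + (-3 - 1*5))) = 1/(1/(-133 + (-3 - 5))) = 1/(1/(-133 - 8)) = 1/(1/(-141)) = 1/(-1/141) = -141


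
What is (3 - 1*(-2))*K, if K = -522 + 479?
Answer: -215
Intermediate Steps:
K = -43
(3 - 1*(-2))*K = (3 - 1*(-2))*(-43) = (3 + 2)*(-43) = 5*(-43) = -215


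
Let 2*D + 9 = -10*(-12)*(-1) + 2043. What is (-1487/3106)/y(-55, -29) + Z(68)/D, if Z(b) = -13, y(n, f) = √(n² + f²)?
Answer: -13/957 - 1487*√3866/12007796 ≈ -0.021284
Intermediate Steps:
y(n, f) = √(f² + n²)
D = 957 (D = -9/2 + (-10*(-12)*(-1) + 2043)/2 = -9/2 + (120*(-1) + 2043)/2 = -9/2 + (-120 + 2043)/2 = -9/2 + (½)*1923 = -9/2 + 1923/2 = 957)
(-1487/3106)/y(-55, -29) + Z(68)/D = (-1487/3106)/(√((-29)² + (-55)²)) - 13/957 = (-1487*1/3106)/(√(841 + 3025)) - 13*1/957 = -1487*√3866/3866/3106 - 13/957 = -1487*√3866/12007796 - 13/957 = -13/957 - 1487*√3866/12007796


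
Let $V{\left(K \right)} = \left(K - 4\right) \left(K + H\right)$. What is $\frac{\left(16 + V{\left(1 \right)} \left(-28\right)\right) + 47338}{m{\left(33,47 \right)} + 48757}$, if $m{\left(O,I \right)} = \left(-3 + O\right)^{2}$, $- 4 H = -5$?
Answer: $\frac{47543}{49657} \approx 0.95743$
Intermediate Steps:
$H = \frac{5}{4}$ ($H = \left(- \frac{1}{4}\right) \left(-5\right) = \frac{5}{4} \approx 1.25$)
$V{\left(K \right)} = \left(-4 + K\right) \left(\frac{5}{4} + K\right)$ ($V{\left(K \right)} = \left(K - 4\right) \left(K + \frac{5}{4}\right) = \left(-4 + K\right) \left(\frac{5}{4} + K\right)$)
$\frac{\left(16 + V{\left(1 \right)} \left(-28\right)\right) + 47338}{m{\left(33,47 \right)} + 48757} = \frac{\left(16 + \left(-5 + 1^{2} - \frac{11}{4}\right) \left(-28\right)\right) + 47338}{\left(-3 + 33\right)^{2} + 48757} = \frac{\left(16 + \left(-5 + 1 - \frac{11}{4}\right) \left(-28\right)\right) + 47338}{30^{2} + 48757} = \frac{\left(16 - -189\right) + 47338}{900 + 48757} = \frac{\left(16 + 189\right) + 47338}{49657} = \left(205 + 47338\right) \frac{1}{49657} = 47543 \cdot \frac{1}{49657} = \frac{47543}{49657}$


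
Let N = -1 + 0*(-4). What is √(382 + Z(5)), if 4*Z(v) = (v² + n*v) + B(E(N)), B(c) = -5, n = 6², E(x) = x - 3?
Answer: 12*√3 ≈ 20.785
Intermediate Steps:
N = -1 (N = -1 + 0 = -1)
E(x) = -3 + x
n = 36
Z(v) = -5/4 + 9*v + v²/4 (Z(v) = ((v² + 36*v) - 5)/4 = (-5 + v² + 36*v)/4 = -5/4 + 9*v + v²/4)
√(382 + Z(5)) = √(382 + (-5/4 + 9*5 + (¼)*5²)) = √(382 + (-5/4 + 45 + (¼)*25)) = √(382 + (-5/4 + 45 + 25/4)) = √(382 + 50) = √432 = 12*√3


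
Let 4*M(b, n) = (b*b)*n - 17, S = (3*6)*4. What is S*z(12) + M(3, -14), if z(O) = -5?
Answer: -1583/4 ≈ -395.75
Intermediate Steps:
S = 72 (S = 18*4 = 72)
M(b, n) = -17/4 + n*b²/4 (M(b, n) = ((b*b)*n - 17)/4 = (b²*n - 17)/4 = (n*b² - 17)/4 = (-17 + n*b²)/4 = -17/4 + n*b²/4)
S*z(12) + M(3, -14) = 72*(-5) + (-17/4 + (¼)*(-14)*3²) = -360 + (-17/4 + (¼)*(-14)*9) = -360 + (-17/4 - 63/2) = -360 - 143/4 = -1583/4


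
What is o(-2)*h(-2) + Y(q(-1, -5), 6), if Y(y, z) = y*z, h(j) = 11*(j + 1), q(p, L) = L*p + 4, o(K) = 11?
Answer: -67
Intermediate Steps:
q(p, L) = 4 + L*p
h(j) = 11 + 11*j (h(j) = 11*(1 + j) = 11 + 11*j)
o(-2)*h(-2) + Y(q(-1, -5), 6) = 11*(11 + 11*(-2)) + (4 - 5*(-1))*6 = 11*(11 - 22) + (4 + 5)*6 = 11*(-11) + 9*6 = -121 + 54 = -67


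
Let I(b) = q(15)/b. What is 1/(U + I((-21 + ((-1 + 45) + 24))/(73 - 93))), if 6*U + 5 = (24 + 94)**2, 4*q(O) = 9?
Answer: 282/653923 ≈ 0.00043124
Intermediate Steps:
q(O) = 9/4 (q(O) = (1/4)*9 = 9/4)
U = 13919/6 (U = -5/6 + (24 + 94)**2/6 = -5/6 + (1/6)*118**2 = -5/6 + (1/6)*13924 = -5/6 + 6962/3 = 13919/6 ≈ 2319.8)
I(b) = 9/(4*b)
1/(U + I((-21 + ((-1 + 45) + 24))/(73 - 93))) = 1/(13919/6 + 9/(4*(((-21 + ((-1 + 45) + 24))/(73 - 93))))) = 1/(13919/6 + 9/(4*(((-21 + (44 + 24))/(-20))))) = 1/(13919/6 + 9/(4*(((-21 + 68)*(-1/20))))) = 1/(13919/6 + 9/(4*((47*(-1/20))))) = 1/(13919/6 + 9/(4*(-47/20))) = 1/(13919/6 + (9/4)*(-20/47)) = 1/(13919/6 - 45/47) = 1/(653923/282) = 282/653923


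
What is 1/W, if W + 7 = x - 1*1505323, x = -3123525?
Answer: -1/4628855 ≈ -2.1604e-7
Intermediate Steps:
W = -4628855 (W = -7 + (-3123525 - 1*1505323) = -7 + (-3123525 - 1505323) = -7 - 4628848 = -4628855)
1/W = 1/(-4628855) = -1/4628855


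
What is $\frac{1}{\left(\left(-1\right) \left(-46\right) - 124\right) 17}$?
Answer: $- \frac{1}{1326} \approx -0.00075415$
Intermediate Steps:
$\frac{1}{\left(\left(-1\right) \left(-46\right) - 124\right) 17} = \frac{1}{\left(46 - 124\right) 17} = \frac{1}{\left(-78\right) 17} = \frac{1}{-1326} = - \frac{1}{1326}$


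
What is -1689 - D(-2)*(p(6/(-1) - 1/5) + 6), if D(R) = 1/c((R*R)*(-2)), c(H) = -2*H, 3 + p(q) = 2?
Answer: -27029/16 ≈ -1689.3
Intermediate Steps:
p(q) = -1 (p(q) = -3 + 2 = -1)
D(R) = 1/(4*R²) (D(R) = 1/(-2*R*R*(-2)) = 1/(-2*R²*(-2)) = 1/(-(-4)*R²) = 1/(4*R²))
-1689 - D(-2)*(p(6/(-1) - 1/5) + 6) = -1689 - (¼)/(-2)²*(-1 + 6) = -1689 - (¼)*(¼)*5 = -1689 - 5/16 = -27029/16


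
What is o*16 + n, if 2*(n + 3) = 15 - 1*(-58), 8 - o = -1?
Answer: 355/2 ≈ 177.50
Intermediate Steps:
o = 9 (o = 8 - 1*(-1) = 8 + 1 = 9)
n = 67/2 (n = -3 + (15 - 1*(-58))/2 = -3 + (15 + 58)/2 = -3 + (1/2)*73 = -3 + 73/2 = 67/2 ≈ 33.500)
o*16 + n = 9*16 + 67/2 = 144 + 67/2 = 355/2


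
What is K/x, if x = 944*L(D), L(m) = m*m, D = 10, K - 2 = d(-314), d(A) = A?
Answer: -39/11800 ≈ -0.0033051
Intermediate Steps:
K = -312 (K = 2 - 314 = -312)
L(m) = m²
x = 94400 (x = 944*10² = 944*100 = 94400)
K/x = -312/94400 = -312*1/94400 = -39/11800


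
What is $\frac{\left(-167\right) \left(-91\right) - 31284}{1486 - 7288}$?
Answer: $\frac{16087}{5802} \approx 2.7727$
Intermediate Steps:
$\frac{\left(-167\right) \left(-91\right) - 31284}{1486 - 7288} = \frac{15197 - 31284}{-5802} = \left(-16087\right) \left(- \frac{1}{5802}\right) = \frac{16087}{5802}$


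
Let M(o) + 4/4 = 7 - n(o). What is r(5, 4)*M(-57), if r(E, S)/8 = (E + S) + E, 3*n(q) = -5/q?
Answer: 114352/171 ≈ 668.72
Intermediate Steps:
n(q) = -5/(3*q) (n(q) = (-5/q)/3 = -5/(3*q))
r(E, S) = 8*S + 16*E (r(E, S) = 8*((E + S) + E) = 8*(S + 2*E) = 8*S + 16*E)
M(o) = 6 + 5/(3*o) (M(o) = -1 + (7 - (-5)/(3*o)) = -1 + (7 + 5/(3*o)) = 6 + 5/(3*o))
r(5, 4)*M(-57) = (8*4 + 16*5)*(6 + (5/3)/(-57)) = (32 + 80)*(6 + (5/3)*(-1/57)) = 112*(6 - 5/171) = 112*(1021/171) = 114352/171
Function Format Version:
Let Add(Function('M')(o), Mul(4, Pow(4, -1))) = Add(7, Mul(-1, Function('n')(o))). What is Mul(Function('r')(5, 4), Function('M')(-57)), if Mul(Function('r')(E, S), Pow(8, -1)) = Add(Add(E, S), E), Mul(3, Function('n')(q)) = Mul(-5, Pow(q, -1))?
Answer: Rational(114352, 171) ≈ 668.72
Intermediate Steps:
Function('n')(q) = Mul(Rational(-5, 3), Pow(q, -1)) (Function('n')(q) = Mul(Rational(1, 3), Mul(-5, Pow(q, -1))) = Mul(Rational(-5, 3), Pow(q, -1)))
Function('r')(E, S) = Add(Mul(8, S), Mul(16, E)) (Function('r')(E, S) = Mul(8, Add(Add(E, S), E)) = Mul(8, Add(S, Mul(2, E))) = Add(Mul(8, S), Mul(16, E)))
Function('M')(o) = Add(6, Mul(Rational(5, 3), Pow(o, -1))) (Function('M')(o) = Add(-1, Add(7, Mul(-1, Mul(Rational(-5, 3), Pow(o, -1))))) = Add(-1, Add(7, Mul(Rational(5, 3), Pow(o, -1)))) = Add(6, Mul(Rational(5, 3), Pow(o, -1))))
Mul(Function('r')(5, 4), Function('M')(-57)) = Mul(Add(Mul(8, 4), Mul(16, 5)), Add(6, Mul(Rational(5, 3), Pow(-57, -1)))) = Mul(Add(32, 80), Add(6, Mul(Rational(5, 3), Rational(-1, 57)))) = Mul(112, Add(6, Rational(-5, 171))) = Mul(112, Rational(1021, 171)) = Rational(114352, 171)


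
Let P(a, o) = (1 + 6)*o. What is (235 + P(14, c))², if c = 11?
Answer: 97344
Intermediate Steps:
P(a, o) = 7*o
(235 + P(14, c))² = (235 + 7*11)² = (235 + 77)² = 312² = 97344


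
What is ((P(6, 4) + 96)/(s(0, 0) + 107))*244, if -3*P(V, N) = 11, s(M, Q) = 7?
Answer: 33794/171 ≈ 197.63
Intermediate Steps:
P(V, N) = -11/3 (P(V, N) = -1/3*11 = -11/3)
((P(6, 4) + 96)/(s(0, 0) + 107))*244 = ((-11/3 + 96)/(7 + 107))*244 = ((277/3)/114)*244 = ((277/3)*(1/114))*244 = (277/342)*244 = 33794/171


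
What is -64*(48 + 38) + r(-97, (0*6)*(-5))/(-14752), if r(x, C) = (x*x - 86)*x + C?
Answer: -80290677/14752 ≈ -5442.7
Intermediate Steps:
r(x, C) = C + x*(-86 + x²) (r(x, C) = (x² - 86)*x + C = (-86 + x²)*x + C = x*(-86 + x²) + C = C + x*(-86 + x²))
-64*(48 + 38) + r(-97, (0*6)*(-5))/(-14752) = -64*(48 + 38) + ((0*6)*(-5) + (-97)³ - 86*(-97))/(-14752) = -64*86 + (0*(-5) - 912673 + 8342)*(-1/14752) = -5504 + (0 - 912673 + 8342)*(-1/14752) = -5504 - 904331*(-1/14752) = -5504 + 904331/14752 = -80290677/14752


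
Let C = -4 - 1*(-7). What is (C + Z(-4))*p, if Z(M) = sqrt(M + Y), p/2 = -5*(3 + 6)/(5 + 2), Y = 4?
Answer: -270/7 ≈ -38.571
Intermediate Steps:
C = 3 (C = -4 + 7 = 3)
p = -90/7 (p = 2*(-5*(3 + 6)/(5 + 2)) = 2*(-45/7) = -90/7 ≈ -12.857)
Z(M) = sqrt(4 + M) (Z(M) = sqrt(M + 4) = sqrt(4 + M))
(C + Z(-4))*p = (3 + sqrt(4 - 4))*(-90/7) = (3 + sqrt(0))*(-90/7) = (3 + 0)*(-90/7) = 3*(-90/7) = -270/7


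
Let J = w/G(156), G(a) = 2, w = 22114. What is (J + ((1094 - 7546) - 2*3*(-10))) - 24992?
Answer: -20327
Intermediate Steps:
J = 11057 (J = 22114/2 = 22114*(½) = 11057)
(J + ((1094 - 7546) - 2*3*(-10))) - 24992 = (11057 + ((1094 - 7546) - 2*3*(-10))) - 24992 = (11057 + (-6452 - 6*(-10))) - 24992 = (11057 + (-6452 + 60)) - 24992 = (11057 - 6392) - 24992 = 4665 - 24992 = -20327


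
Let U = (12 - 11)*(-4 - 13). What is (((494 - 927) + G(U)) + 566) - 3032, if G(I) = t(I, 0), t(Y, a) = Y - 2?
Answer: -2918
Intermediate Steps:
t(Y, a) = -2 + Y
U = -17 (U = 1*(-17) = -17)
G(I) = -2 + I
(((494 - 927) + G(U)) + 566) - 3032 = (((494 - 927) + (-2 - 17)) + 566) - 3032 = ((-433 - 19) + 566) - 3032 = (-452 + 566) - 3032 = 114 - 3032 = -2918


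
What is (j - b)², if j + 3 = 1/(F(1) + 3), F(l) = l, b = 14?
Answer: 4489/16 ≈ 280.56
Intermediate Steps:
j = -11/4 (j = -3 + 1/(1 + 3) = -3 + 1/4 = -3 + ¼ = -11/4 ≈ -2.7500)
(j - b)² = (-11/4 - 1*14)² = (-11/4 - 14)² = (-67/4)² = 4489/16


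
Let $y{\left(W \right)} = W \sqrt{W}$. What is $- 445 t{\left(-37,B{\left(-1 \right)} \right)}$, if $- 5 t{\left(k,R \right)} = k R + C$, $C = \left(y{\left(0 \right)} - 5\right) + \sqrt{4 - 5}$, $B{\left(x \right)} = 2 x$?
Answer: $6141 + 89 i \approx 6141.0 + 89.0 i$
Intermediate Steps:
$y{\left(W \right)} = W^{\frac{3}{2}}$
$C = -5 + i$ ($C = \left(0^{\frac{3}{2}} - 5\right) + \sqrt{4 - 5} = \left(0 - 5\right) + \sqrt{-1} = -5 + i \approx -5.0 + 1.0 i$)
$t{\left(k,R \right)} = 1 - \frac{i}{5} - \frac{R k}{5}$ ($t{\left(k,R \right)} = - \frac{k R - \left(5 - i\right)}{5} = - \frac{R k - \left(5 - i\right)}{5} = - \frac{-5 + i + R k}{5} = 1 - \frac{i}{5} - \frac{R k}{5}$)
$- 445 t{\left(-37,B{\left(-1 \right)} \right)} = - 445 \left(1 - \frac{i}{5} - \frac{1}{5} \cdot 2 \left(-1\right) \left(-37\right)\right) = - 445 \left(1 - \frac{i}{5} - \left(- \frac{2}{5}\right) \left(-37\right)\right) = - 445 \left(1 - \frac{i}{5} - \frac{74}{5}\right) = - 445 \left(- \frac{69}{5} - \frac{i}{5}\right) = 6141 + 89 i$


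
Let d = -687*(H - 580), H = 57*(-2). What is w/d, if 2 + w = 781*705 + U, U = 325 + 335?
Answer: 551263/476778 ≈ 1.1562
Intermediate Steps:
H = -114
U = 660
w = 551263 (w = -2 + (781*705 + 660) = -2 + (550605 + 660) = -2 + 551265 = 551263)
d = 476778 (d = -687*(-114 - 580) = -687*(-694) = 476778)
w/d = 551263/476778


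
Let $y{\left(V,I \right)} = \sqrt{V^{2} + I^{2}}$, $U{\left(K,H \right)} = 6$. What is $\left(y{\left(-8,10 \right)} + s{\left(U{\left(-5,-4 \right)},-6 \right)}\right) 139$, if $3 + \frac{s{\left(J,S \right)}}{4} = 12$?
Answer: $5004 + 278 \sqrt{41} \approx 6784.1$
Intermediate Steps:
$y{\left(V,I \right)} = \sqrt{I^{2} + V^{2}}$
$s{\left(J,S \right)} = 36$ ($s{\left(J,S \right)} = -12 + 4 \cdot 12 = -12 + 48 = 36$)
$\left(y{\left(-8,10 \right)} + s{\left(U{\left(-5,-4 \right)},-6 \right)}\right) 139 = \left(\sqrt{10^{2} + \left(-8\right)^{2}} + 36\right) 139 = \left(\sqrt{100 + 64} + 36\right) 139 = \left(\sqrt{164} + 36\right) 139 = \left(2 \sqrt{41} + 36\right) 139 = \left(36 + 2 \sqrt{41}\right) 139 = 5004 + 278 \sqrt{41}$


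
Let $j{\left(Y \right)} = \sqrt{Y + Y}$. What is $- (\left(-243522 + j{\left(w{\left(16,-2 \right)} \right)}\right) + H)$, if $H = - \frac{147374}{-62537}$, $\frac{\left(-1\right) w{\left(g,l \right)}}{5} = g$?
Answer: $\frac{15228987940}{62537} - 4 i \sqrt{10} \approx 2.4352 \cdot 10^{5} - 12.649 i$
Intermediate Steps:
$w{\left(g,l \right)} = - 5 g$
$j{\left(Y \right)} = \sqrt{2} \sqrt{Y}$ ($j{\left(Y \right)} = \sqrt{2 Y} = \sqrt{2} \sqrt{Y}$)
$H = \frac{147374}{62537}$ ($H = \left(-147374\right) \left(- \frac{1}{62537}\right) = \frac{147374}{62537} \approx 2.3566$)
$- (\left(-243522 + j{\left(w{\left(16,-2 \right)} \right)}\right) + H) = - (\left(-243522 + \sqrt{2} \sqrt{\left(-5\right) 16}\right) + \frac{147374}{62537}) = - (\left(-243522 + \sqrt{2} \sqrt{-80}\right) + \frac{147374}{62537}) = - (\left(-243522 + \sqrt{2} \cdot 4 i \sqrt{5}\right) + \frac{147374}{62537}) = - (\left(-243522 + 4 i \sqrt{10}\right) + \frac{147374}{62537}) = - (- \frac{15228987940}{62537} + 4 i \sqrt{10}) = \frac{15228987940}{62537} - 4 i \sqrt{10}$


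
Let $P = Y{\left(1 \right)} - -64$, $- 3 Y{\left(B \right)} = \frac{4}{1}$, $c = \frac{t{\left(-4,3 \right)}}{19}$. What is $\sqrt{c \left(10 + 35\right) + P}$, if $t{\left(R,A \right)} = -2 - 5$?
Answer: $\frac{\sqrt{149739}}{57} \approx 6.7888$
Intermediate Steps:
$t{\left(R,A \right)} = -7$
$c = - \frac{7}{19} \approx -0.36842$
$Y{\left(B \right)} = - \frac{4}{3}$ ($Y{\left(B \right)} = - \frac{4 \cdot 1^{-1}}{3} = - \frac{4 \cdot 1}{3} = \left(- \frac{1}{3}\right) 4 = - \frac{4}{3}$)
$P = \frac{188}{3}$ ($P = - \frac{4}{3} - -64 = - \frac{4}{3} + 64 = \frac{188}{3} \approx 62.667$)
$\sqrt{c \left(10 + 35\right) + P} = \sqrt{- \frac{7 \left(10 + 35\right)}{19} + \frac{188}{3}} = \sqrt{\left(- \frac{7}{19}\right) 45 + \frac{188}{3}} = \sqrt{- \frac{315}{19} + \frac{188}{3}} = \sqrt{\frac{2627}{57}} = \frac{\sqrt{149739}}{57}$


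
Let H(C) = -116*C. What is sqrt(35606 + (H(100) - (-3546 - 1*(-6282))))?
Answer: sqrt(21270) ≈ 145.84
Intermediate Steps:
sqrt(35606 + (H(100) - (-3546 - 1*(-6282)))) = sqrt(35606 + (-116*100 - (-3546 - 1*(-6282)))) = sqrt(35606 + (-11600 - (-3546 + 6282))) = sqrt(35606 + (-11600 - 1*2736)) = sqrt(35606 + (-11600 - 2736)) = sqrt(35606 - 14336) = sqrt(21270)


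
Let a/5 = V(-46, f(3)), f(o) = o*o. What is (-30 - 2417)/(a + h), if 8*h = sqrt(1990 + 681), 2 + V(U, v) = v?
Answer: -5481280/75729 + 19576*sqrt(2671)/75729 ≈ -59.020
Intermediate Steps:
f(o) = o**2
V(U, v) = -2 + v
a = 35 (a = 5*(-2 + 3**2) = 5*(-2 + 9) = 5*7 = 35)
h = sqrt(2671)/8 (h = sqrt(1990 + 681)/8 = sqrt(2671)/8 ≈ 6.4602)
(-30 - 2417)/(a + h) = (-30 - 2417)/(35 + sqrt(2671)/8) = -2447/(35 + sqrt(2671)/8)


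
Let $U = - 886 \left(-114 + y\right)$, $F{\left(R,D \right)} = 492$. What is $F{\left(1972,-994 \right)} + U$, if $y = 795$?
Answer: $-602874$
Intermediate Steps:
$U = -603366$ ($U = - 886 \left(-114 + 795\right) = \left(-886\right) 681 = -603366$)
$F{\left(1972,-994 \right)} + U = 492 - 603366 = -602874$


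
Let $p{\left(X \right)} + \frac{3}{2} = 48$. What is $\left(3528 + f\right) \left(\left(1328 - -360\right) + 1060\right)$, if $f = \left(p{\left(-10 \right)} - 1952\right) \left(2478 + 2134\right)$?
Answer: $-24140185224$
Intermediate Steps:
$p{\left(X \right)} = \frac{93}{2}$ ($p{\left(X \right)} = - \frac{3}{2} + 48 = \frac{93}{2}$)
$f = -8788166$ ($f = \left(\frac{93}{2} - 1952\right) \left(2478 + 2134\right) = \left(- \frac{3811}{2}\right) 4612 = -8788166$)
$\left(3528 + f\right) \left(\left(1328 - -360\right) + 1060\right) = \left(3528 - 8788166\right) \left(\left(1328 - -360\right) + 1060\right) = - 8784638 \left(\left(1328 + 360\right) + 1060\right) = - 8784638 \left(1688 + 1060\right) = \left(-8784638\right) 2748 = -24140185224$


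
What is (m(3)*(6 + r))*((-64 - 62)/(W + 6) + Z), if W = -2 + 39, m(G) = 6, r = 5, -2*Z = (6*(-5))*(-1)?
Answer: -50886/43 ≈ -1183.4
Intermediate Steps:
Z = -15 (Z = -6*(-5)*(-1)/2 = -(-15)*(-1) = -½*30 = -15)
W = 37
(m(3)*(6 + r))*((-64 - 62)/(W + 6) + Z) = (6*(6 + 5))*((-64 - 62)/(37 + 6) - 15) = (6*11)*(-126/43 - 15) = 66*(-126*1/43 - 15) = 66*(-126/43 - 15) = 66*(-771/43) = -50886/43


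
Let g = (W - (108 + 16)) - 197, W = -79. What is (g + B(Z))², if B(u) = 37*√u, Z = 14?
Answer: 179166 - 29600*√14 ≈ 68413.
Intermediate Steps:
g = -400 (g = (-79 - (108 + 16)) - 197 = (-79 - 1*124) - 197 = (-79 - 124) - 197 = -203 - 197 = -400)
(g + B(Z))² = (-400 + 37*√14)²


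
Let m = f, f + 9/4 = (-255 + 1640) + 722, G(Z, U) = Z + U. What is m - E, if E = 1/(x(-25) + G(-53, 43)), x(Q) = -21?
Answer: 260993/124 ≈ 2104.8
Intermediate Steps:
G(Z, U) = U + Z
f = 8419/4 (f = -9/4 + ((-255 + 1640) + 722) = -9/4 + (1385 + 722) = -9/4 + 2107 = 8419/4 ≈ 2104.8)
m = 8419/4 ≈ 2104.8
E = -1/31 (E = 1/(-21 + (43 - 53)) = 1/(-21 - 10) = 1/(-31) = -1/31 ≈ -0.032258)
m - E = 8419/4 - 1*(-1/31) = 8419/4 + 1/31 = 260993/124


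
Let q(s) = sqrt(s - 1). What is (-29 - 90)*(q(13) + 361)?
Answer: -42959 - 238*sqrt(3) ≈ -43371.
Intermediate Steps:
q(s) = sqrt(-1 + s)
(-29 - 90)*(q(13) + 361) = (-29 - 90)*(sqrt(-1 + 13) + 361) = -119*(sqrt(12) + 361) = -119*(2*sqrt(3) + 361) = -119*(361 + 2*sqrt(3)) = -42959 - 238*sqrt(3)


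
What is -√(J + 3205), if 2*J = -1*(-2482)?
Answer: -3*√494 ≈ -66.678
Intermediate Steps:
J = 1241 (J = (-1*(-2482))/2 = (½)*2482 = 1241)
-√(J + 3205) = -√(1241 + 3205) = -√4446 = -3*√494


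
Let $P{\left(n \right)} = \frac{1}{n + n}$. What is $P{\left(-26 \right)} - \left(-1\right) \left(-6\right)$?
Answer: $- \frac{313}{52} \approx -6.0192$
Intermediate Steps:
$P{\left(n \right)} = \frac{1}{2 n}$
$P{\left(-26 \right)} - \left(-1\right) \left(-6\right) = \frac{1}{2 \left(-26\right)} - \left(-1\right) \left(-6\right) = \frac{1}{2} \left(- \frac{1}{26}\right) - 6 = - \frac{1}{52} - 6 = - \frac{313}{52}$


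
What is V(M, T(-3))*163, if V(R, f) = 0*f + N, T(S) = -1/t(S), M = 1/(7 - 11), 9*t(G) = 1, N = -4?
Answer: -652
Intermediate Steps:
t(G) = 1/9 (t(G) = (1/9)*1 = 1/9)
M = -1/4 (M = 1/(-4) = -1/4 ≈ -0.25000)
T(S) = -9 (T(S) = -1/1/9 = -1*9 = -9)
V(R, f) = -4 (V(R, f) = 0*f - 4 = 0 - 4 = -4)
V(M, T(-3))*163 = -4*163 = -652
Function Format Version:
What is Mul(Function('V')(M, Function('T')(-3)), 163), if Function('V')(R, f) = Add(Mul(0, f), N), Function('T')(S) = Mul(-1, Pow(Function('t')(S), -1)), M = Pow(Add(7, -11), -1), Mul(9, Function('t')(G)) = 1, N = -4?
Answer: -652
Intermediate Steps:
Function('t')(G) = Rational(1, 9) (Function('t')(G) = Mul(Rational(1, 9), 1) = Rational(1, 9))
M = Rational(-1, 4) (M = Pow(-4, -1) = Rational(-1, 4) ≈ -0.25000)
Function('T')(S) = -9 (Function('T')(S) = Mul(-1, Pow(Rational(1, 9), -1)) = Mul(-1, 9) = -9)
Function('V')(R, f) = -4 (Function('V')(R, f) = Add(Mul(0, f), -4) = Add(0, -4) = -4)
Mul(Function('V')(M, Function('T')(-3)), 163) = Mul(-4, 163) = -652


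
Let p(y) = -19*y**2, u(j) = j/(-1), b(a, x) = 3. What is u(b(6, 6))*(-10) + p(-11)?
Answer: -2269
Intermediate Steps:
u(j) = -j (u(j) = j*(-1) = -j)
u(b(6, 6))*(-10) + p(-11) = -1*3*(-10) - 19*(-11)**2 = -3*(-10) - 19*121 = 30 - 2299 = -2269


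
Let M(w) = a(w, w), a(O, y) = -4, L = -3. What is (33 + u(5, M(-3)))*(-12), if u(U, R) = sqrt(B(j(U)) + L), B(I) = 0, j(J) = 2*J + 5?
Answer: -396 - 12*I*sqrt(3) ≈ -396.0 - 20.785*I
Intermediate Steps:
j(J) = 5 + 2*J
M(w) = -4
u(U, R) = I*sqrt(3) (u(U, R) = sqrt(0 - 3) = sqrt(-3) = I*sqrt(3))
(33 + u(5, M(-3)))*(-12) = (33 + I*sqrt(3))*(-12) = -396 - 12*I*sqrt(3)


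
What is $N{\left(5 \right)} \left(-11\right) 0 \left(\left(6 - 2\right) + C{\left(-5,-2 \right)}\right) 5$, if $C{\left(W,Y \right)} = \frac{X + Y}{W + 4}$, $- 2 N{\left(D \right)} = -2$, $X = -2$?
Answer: $0$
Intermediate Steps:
$N{\left(D \right)} = 1$ ($N{\left(D \right)} = \left(- \frac{1}{2}\right) \left(-2\right) = 1$)
$C{\left(W,Y \right)} = \frac{-2 + Y}{4 + W}$ ($C{\left(W,Y \right)} = \frac{-2 + Y}{W + 4} = \frac{-2 + Y}{4 + W}$)
$N{\left(5 \right)} \left(-11\right) 0 \left(\left(6 - 2\right) + C{\left(-5,-2 \right)}\right) 5 = 1 \left(-11\right) 0 \left(\left(6 - 2\right) + \frac{-2 - 2}{4 - 5}\right) 5 = - 11 \cdot 0 \left(\left(6 - 2\right) + \frac{1}{-1} \left(-4\right)\right) 5 = - 11 \cdot 0 \left(4 - -4\right) 5 = - 11 \cdot 0 \left(4 + 4\right) 5 = - 11 \cdot 0 \cdot 8 \cdot 5 = - 11 \cdot 0 \cdot 40 = \left(-11\right) 0 = 0$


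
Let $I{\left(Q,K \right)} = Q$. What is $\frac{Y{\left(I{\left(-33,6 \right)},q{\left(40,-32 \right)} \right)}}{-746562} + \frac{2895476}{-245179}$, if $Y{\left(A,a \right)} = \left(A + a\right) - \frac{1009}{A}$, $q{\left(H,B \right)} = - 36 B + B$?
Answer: $- \frac{294808139948}{24960180627} \approx -11.811$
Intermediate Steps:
$q{\left(H,B \right)} = - 35 B$
$Y{\left(A,a \right)} = A + a - \frac{1009}{A}$
$\frac{Y{\left(I{\left(-33,6 \right)},q{\left(40,-32 \right)} \right)}}{-746562} + \frac{2895476}{-245179} = \frac{-33 - -1120 - \frac{1009}{-33}}{-746562} + \frac{2895476}{-245179} = \left(-33 + 1120 - - \frac{1009}{33}\right) \left(- \frac{1}{746562}\right) + 2895476 \left(- \frac{1}{245179}\right) = \left(-33 + 1120 + \frac{1009}{33}\right) \left(- \frac{1}{746562}\right) - \frac{2895476}{245179} = \frac{36880}{33} \left(- \frac{1}{746562}\right) - \frac{2895476}{245179} = - \frac{18440}{12318273} - \frac{2895476}{245179} = - \frac{294808139948}{24960180627}$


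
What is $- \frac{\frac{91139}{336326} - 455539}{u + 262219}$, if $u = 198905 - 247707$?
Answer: $\frac{51069839525}{23925895314} \approx 2.1345$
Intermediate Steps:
$u = -48802$
$- \frac{\frac{91139}{336326} - 455539}{u + 262219} = - \frac{\frac{91139}{336326} - 455539}{-48802 + 262219} = - \frac{91139 \cdot \frac{1}{336326} - 455539}{213417} = - \frac{\frac{91139}{336326} - 455539}{213417} = - \frac{-153209518575}{336326 \cdot 213417} = \left(-1\right) \left(- \frac{51069839525}{23925895314}\right) = \frac{51069839525}{23925895314}$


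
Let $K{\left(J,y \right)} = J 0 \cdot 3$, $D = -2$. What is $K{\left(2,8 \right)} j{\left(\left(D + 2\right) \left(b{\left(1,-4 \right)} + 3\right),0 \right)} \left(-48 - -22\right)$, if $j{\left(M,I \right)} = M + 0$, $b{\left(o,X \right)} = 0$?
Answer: $0$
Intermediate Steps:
$j{\left(M,I \right)} = M$
$K{\left(J,y \right)} = 0$ ($K{\left(J,y \right)} = 0 \cdot 3 = 0$)
$K{\left(2,8 \right)} j{\left(\left(D + 2\right) \left(b{\left(1,-4 \right)} + 3\right),0 \right)} \left(-48 - -22\right) = 0 \left(-2 + 2\right) \left(0 + 3\right) \left(-48 - -22\right) = 0 \cdot 0 \cdot 3 \left(-48 + 22\right) = 0 \cdot 0 \left(-26\right) = 0 \left(-26\right) = 0$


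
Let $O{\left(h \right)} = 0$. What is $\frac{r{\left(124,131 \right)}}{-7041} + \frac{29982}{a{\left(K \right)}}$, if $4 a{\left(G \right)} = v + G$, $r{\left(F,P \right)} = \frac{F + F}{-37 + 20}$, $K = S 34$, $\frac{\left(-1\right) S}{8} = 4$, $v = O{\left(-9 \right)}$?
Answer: $- \frac{105549647}{957576} \approx -110.23$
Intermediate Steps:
$v = 0$
$S = -32$ ($S = \left(-8\right) 4 = -32$)
$K = -1088$ ($K = \left(-32\right) 34 = -1088$)
$r{\left(F,P \right)} = - \frac{2 F}{17}$ ($r{\left(F,P \right)} = \frac{2 F}{-17} = 2 F \left(- \frac{1}{17}\right) = - \frac{2 F}{17}$)
$a{\left(G \right)} = \frac{G}{4}$ ($a{\left(G \right)} = \frac{0 + G}{4} = \frac{G}{4}$)
$\frac{r{\left(124,131 \right)}}{-7041} + \frac{29982}{a{\left(K \right)}} = \frac{\left(- \frac{2}{17}\right) 124}{-7041} + \frac{29982}{\frac{1}{4} \left(-1088\right)} = \left(- \frac{248}{17}\right) \left(- \frac{1}{7041}\right) + \frac{29982}{-272} = \frac{248}{119697} + 29982 \left(- \frac{1}{272}\right) = \frac{248}{119697} - \frac{14991}{136} = - \frac{105549647}{957576}$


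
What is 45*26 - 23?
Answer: 1147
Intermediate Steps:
45*26 - 23 = 1170 - 23 = 1147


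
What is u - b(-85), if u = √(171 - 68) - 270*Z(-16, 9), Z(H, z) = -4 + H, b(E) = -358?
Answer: 5758 + √103 ≈ 5768.1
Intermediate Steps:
u = 5400 + √103 (u = √(171 - 68) - 270*(-4 - 16) = √103 - 270*(-20) = √103 + 5400 = 5400 + √103 ≈ 5410.1)
u - b(-85) = (5400 + √103) - 1*(-358) = (5400 + √103) + 358 = 5758 + √103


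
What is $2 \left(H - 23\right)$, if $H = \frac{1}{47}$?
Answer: $- \frac{2160}{47} \approx -45.957$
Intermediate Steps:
$H = \frac{1}{47} \approx 0.021277$
$2 \left(H - 23\right) = 2 \left(\frac{1}{47} - 23\right) = 2 \left(- \frac{1080}{47}\right) = - \frac{2160}{47}$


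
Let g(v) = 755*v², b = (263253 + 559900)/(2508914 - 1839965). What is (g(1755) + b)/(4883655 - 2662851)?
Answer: 388896657958882/371401153749 ≈ 1047.1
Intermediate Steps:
b = 823153/668949 ≈ 1.2305
(g(1755) + b)/(4883655 - 2662851) = (755*1755² + 823153/668949)/(4883655 - 2662851) = (755*3080025 + 823153/668949)/2220804 = (2325418875 + 823153/668949)*(1/2220804) = (1555586631835528/668949)*(1/2220804) = 388896657958882/371401153749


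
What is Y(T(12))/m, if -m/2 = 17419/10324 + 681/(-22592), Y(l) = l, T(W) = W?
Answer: -349859712/96624851 ≈ -3.6208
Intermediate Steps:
m = -96624851/29154976 (m = -2*(17419/10324 + 681/(-22592)) = -2*(17419*(1/10324) + 681*(-1/22592)) = -2*(17419/10324 - 681/22592) = -2*96624851/58309952 = -96624851/29154976 ≈ -3.3142)
Y(T(12))/m = 12/(-96624851/29154976) = 12*(-29154976/96624851) = -349859712/96624851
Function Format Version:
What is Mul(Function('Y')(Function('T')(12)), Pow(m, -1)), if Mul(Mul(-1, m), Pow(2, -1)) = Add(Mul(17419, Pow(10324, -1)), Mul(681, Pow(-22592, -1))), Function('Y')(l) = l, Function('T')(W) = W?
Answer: Rational(-349859712, 96624851) ≈ -3.6208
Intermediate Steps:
m = Rational(-96624851, 29154976) (m = Mul(-2, Add(Mul(17419, Pow(10324, -1)), Mul(681, Pow(-22592, -1)))) = Mul(-2, Add(Mul(17419, Rational(1, 10324)), Mul(681, Rational(-1, 22592)))) = Mul(-2, Add(Rational(17419, 10324), Rational(-681, 22592))) = Mul(-2, Rational(96624851, 58309952)) = Rational(-96624851, 29154976) ≈ -3.3142)
Mul(Function('Y')(Function('T')(12)), Pow(m, -1)) = Mul(12, Pow(Rational(-96624851, 29154976), -1)) = Mul(12, Rational(-29154976, 96624851)) = Rational(-349859712, 96624851)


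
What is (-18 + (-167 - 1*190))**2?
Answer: 140625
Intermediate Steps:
(-18 + (-167 - 1*190))**2 = (-18 + (-167 - 190))**2 = (-18 - 357)**2 = (-375)**2 = 140625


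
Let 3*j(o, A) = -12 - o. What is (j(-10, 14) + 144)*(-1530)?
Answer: -219300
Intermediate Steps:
j(o, A) = -4 - o/3 (j(o, A) = (-12 - o)/3 = -4 - o/3)
(j(-10, 14) + 144)*(-1530) = ((-4 - ⅓*(-10)) + 144)*(-1530) = ((-4 + 10/3) + 144)*(-1530) = (-⅔ + 144)*(-1530) = (430/3)*(-1530) = -219300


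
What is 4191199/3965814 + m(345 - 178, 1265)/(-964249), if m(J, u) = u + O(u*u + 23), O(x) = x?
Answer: -2309943232031/3824032183686 ≈ -0.60406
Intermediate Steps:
m(J, u) = 23 + u + u² (m(J, u) = u + (u*u + 23) = u + (u² + 23) = u + (23 + u²) = 23 + u + u²)
4191199/3965814 + m(345 - 178, 1265)/(-964249) = 4191199/3965814 + (23 + 1265 + 1265²)/(-964249) = 4191199*(1/3965814) + (23 + 1265 + 1600225)*(-1/964249) = 4191199/3965814 + 1601513*(-1/964249) = 4191199/3965814 - 1601513/964249 = -2309943232031/3824032183686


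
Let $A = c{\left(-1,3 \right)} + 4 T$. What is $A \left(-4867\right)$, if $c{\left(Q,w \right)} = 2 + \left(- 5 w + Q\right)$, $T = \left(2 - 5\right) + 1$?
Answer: $107074$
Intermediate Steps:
$T = -2$ ($T = -3 + 1 = -2$)
$c{\left(Q,w \right)} = 2 + Q - 5 w$ ($c{\left(Q,w \right)} = 2 + \left(Q - 5 w\right) = 2 + Q - 5 w$)
$A = -22$ ($A = \left(2 - 1 - 15\right) + 4 \left(-2\right) = \left(2 - 1 - 15\right) - 8 = -14 - 8 = -22$)
$A \left(-4867\right) = \left(-22\right) \left(-4867\right) = 107074$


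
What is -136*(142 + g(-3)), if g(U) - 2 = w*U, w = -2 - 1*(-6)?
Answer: -17952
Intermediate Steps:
w = 4 (w = -2 + 6 = 4)
g(U) = 2 + 4*U
-136*(142 + g(-3)) = -136*(142 + (2 + 4*(-3))) = -136*(142 + (2 - 12)) = -136*(142 - 10) = -136*132 = -17952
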